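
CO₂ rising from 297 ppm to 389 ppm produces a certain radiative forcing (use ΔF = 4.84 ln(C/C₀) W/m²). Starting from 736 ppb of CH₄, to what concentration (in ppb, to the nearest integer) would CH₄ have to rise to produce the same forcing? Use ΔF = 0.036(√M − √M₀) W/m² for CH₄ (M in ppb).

M ≈ 4021 ppb

CO₂ forcing: 4.84 × ln(389/297) = 4.84 × 0.269847 = 1.30606 W/m².
Set 0.036(√M − √736) = 1.30606: √M = 1.30606/0.036 + √736 = 36.2794 + 27.1293 = 63.4087.
M = (63.4087)² = 4020.66 ppb.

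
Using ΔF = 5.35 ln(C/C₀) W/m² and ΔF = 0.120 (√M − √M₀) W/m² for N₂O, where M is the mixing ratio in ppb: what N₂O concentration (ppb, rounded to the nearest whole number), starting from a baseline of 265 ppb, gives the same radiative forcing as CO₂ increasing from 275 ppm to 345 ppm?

M ≈ 696 ppb

CO₂ forcing: 5.35 × ln(345/275) = 5.35 × 0.226773 = 1.21324 W/m².
Set 0.120(√M − √265) = 1.21324: √M = 1.21324/0.120 + √265 = 10.1103 + 16.2788 = 26.3891.
M = (26.3891)² = 696.38 ppb.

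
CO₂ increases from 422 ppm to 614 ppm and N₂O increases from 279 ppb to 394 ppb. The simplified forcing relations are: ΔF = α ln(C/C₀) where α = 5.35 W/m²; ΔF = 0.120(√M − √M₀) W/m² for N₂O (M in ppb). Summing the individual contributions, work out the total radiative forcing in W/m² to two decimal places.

CO₂: 5.35 × ln(614/422) = 5.35 × ln(1.45498) = 5.35 × 0.37499 = 2.0062 W/m².
N₂O: 0.120 × (√394 − √279) = 0.120 × (19.8494 − 16.7033) = 0.120 × 3.1461 = 0.3775 W/m².
Total ΔF = 2.0062 + 0.3775 = 2.3837 W/m².

ΔF = 2.38 W/m²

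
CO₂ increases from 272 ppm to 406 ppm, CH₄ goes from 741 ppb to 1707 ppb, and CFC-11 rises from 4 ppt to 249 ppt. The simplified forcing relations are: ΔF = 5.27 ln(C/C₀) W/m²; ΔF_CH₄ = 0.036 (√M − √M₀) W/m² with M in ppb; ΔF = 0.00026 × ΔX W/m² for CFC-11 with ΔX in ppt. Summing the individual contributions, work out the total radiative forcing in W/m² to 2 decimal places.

ΔF = 2.68 W/m²

CO₂: 5.27 × ln(406/272) = 5.27 × ln(1.49265) = 5.27 × 0.40055 = 2.1109 W/m².
CH₄: 0.036 × (√1707 − √741) = 0.036 × (41.3159 − 27.2213) = 0.036 × 14.0946 = 0.5074 W/m².
CFC-11: ΔF = 0.00026 × (249 − 4) = 0.00026 × 245 = 0.0637 W/m².
Total ΔF = 2.1109 + 0.5074 + 0.0637 = 2.6820 W/m².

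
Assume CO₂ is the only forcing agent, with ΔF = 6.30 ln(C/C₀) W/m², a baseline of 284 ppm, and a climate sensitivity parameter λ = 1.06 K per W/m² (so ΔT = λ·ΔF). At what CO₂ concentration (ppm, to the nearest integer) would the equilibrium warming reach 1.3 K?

Required forcing: ΔF = ΔT/λ = 1.3/1.06 = 1.2264 W/m².
Then ln(C/284) = ΔF/6.30 = 1.2264/6.30 = 0.19467.
So C = 284 × e^0.19467 = 284 × 1.21491 = 345.03 ppm.

C ≈ 345 ppm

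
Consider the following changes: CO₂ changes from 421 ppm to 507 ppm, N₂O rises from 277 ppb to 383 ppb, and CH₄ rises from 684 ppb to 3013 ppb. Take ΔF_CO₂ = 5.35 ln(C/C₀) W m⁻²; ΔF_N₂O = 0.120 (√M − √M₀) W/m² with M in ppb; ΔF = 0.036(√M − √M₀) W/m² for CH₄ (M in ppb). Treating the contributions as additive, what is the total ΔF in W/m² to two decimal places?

ΔF = 2.38 W/m²

CO₂: 5.35 × ln(507/421) = 5.35 × ln(1.20428) = 5.35 × 0.18588 = 0.9945 W/m².
N₂O: 0.120 × (√383 − √277) = 0.120 × (19.5704 − 16.6433) = 0.120 × 2.9271 = 0.3513 W/m².
CH₄: 0.036 × (√3013 − √684) = 0.036 × (54.8908 − 26.1534) = 0.036 × 28.7374 = 1.0345 W/m².
Total ΔF = 0.9945 + 0.3513 + 1.0345 = 2.3803 W/m².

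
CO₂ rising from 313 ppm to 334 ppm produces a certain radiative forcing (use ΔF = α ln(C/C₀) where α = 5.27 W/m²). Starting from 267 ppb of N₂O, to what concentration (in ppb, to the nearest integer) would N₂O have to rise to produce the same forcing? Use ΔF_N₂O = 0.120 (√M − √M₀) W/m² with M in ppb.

CO₂ forcing: 5.27 × ln(334/313) = 5.27 × 0.064938 = 0.34222 W/m².
Set 0.120(√M − √267) = 0.34222: √M = 0.34222/0.120 + √267 = 2.8518 + 16.3401 = 19.1919.
M = (19.1919)² = 368.33 ppb.

M ≈ 368 ppb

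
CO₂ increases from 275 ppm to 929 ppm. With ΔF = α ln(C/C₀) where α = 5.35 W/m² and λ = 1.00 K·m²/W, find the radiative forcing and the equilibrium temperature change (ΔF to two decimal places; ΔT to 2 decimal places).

CO₂: 5.35 × ln(929/275) = 5.35 × ln(3.37818) = 5.35 × 1.21734 = 6.5128 W/m².
ΔT = λ ΔF = 1.00 × 6.51 = 6.5100 K.

ΔF = 6.51 W/m²; ΔT = 6.51 K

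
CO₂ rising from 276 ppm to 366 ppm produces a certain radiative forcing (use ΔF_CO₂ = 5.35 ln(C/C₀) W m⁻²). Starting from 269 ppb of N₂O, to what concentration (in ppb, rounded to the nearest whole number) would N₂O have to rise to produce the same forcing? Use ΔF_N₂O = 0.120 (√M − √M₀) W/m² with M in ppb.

M ≈ 840 ppb

CO₂ forcing: 5.35 × ln(366/276) = 5.35 × 0.282232 = 1.50994 W/m².
Set 0.120(√M − √269) = 1.50994: √M = 1.50994/0.120 + √269 = 12.5828 + 16.4012 = 28.9840.
M = (28.9840)² = 840.07 ppb.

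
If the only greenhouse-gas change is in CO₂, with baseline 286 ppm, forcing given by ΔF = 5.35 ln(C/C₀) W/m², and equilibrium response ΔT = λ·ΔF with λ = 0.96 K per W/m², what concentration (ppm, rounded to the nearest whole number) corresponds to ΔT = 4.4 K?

C ≈ 674 ppm

Required forcing: ΔF = ΔT/λ = 4.4/0.96 = 4.5833 W/m².
Then ln(C/286) = ΔF/5.35 = 4.5833/5.35 = 0.85669.
So C = 286 × e^0.85669 = 286 × 2.35535 = 673.63 ppm.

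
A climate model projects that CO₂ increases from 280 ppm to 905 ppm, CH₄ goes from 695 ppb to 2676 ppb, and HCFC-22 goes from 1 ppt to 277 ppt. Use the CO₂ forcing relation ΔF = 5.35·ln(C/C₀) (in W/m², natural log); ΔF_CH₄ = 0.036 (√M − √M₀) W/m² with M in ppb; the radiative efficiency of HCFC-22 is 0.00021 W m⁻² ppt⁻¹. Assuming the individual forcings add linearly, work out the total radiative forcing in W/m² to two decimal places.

CO₂: 5.35 × ln(905/280) = 5.35 × ln(3.23214) = 5.35 × 1.17314 = 6.2763 W/m².
CH₄: 0.036 × (√2676 − √695) = 0.036 × (51.7301 − 26.3629) = 0.036 × 25.3672 = 0.9132 W/m².
HCFC-22: ΔF = 0.00021 × (277 − 1) = 0.00021 × 276 = 0.0580 W/m².
Total ΔF = 6.2763 + 0.9132 + 0.0580 = 7.2475 W/m².

ΔF = 7.25 W/m²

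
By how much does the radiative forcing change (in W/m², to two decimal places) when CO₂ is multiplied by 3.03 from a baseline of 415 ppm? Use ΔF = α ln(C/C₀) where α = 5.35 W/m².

ΔF = 5.93 W/m²

Because the forcing depends only on the ratio C/C₀, the initial concentration does not enter.
ΔF = 5.35 × ln(3.03) = 5.35 × 1.10856 = 5.9308 W/m².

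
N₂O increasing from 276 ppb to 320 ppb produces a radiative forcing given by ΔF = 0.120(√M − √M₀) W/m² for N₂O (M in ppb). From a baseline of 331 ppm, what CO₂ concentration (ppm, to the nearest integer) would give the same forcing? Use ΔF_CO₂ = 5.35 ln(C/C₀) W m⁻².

C ≈ 341 ppm

N₂O forcing: 0.120 × (√320 − √276) = 0.120 × (17.8885 − 16.6132) = 0.120 × 1.2753 = 0.15304 W/m².
Set 5.35 ln(C/331) = 0.15304: ln(C/331) = 0.15304/5.35 = 0.02861, so C = 331 × e^0.02861 = 331 × 1.02902 = 340.61 ppm.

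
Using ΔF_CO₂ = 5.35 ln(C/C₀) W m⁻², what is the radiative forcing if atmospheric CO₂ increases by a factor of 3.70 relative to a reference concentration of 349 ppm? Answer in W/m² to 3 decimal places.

ΔF = 7.000 W/m²

Because the forcing depends only on the ratio C/C₀, the initial concentration does not enter.
ΔF = 5.35 × ln(3.70) = 5.35 × 1.30833 = 6.9996 W/m².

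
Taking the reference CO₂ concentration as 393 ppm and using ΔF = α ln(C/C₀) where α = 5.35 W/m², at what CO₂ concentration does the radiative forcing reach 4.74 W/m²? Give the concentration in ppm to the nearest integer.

Set 5.35 ln(C/393) = 4.74, so ln(C/393) = 4.74/5.35 = 0.88598.
Then C/393 = e^0.88598 = 2.42536, giving C = 393 × 2.42536 = 953.17 ppm.

C ≈ 953 ppm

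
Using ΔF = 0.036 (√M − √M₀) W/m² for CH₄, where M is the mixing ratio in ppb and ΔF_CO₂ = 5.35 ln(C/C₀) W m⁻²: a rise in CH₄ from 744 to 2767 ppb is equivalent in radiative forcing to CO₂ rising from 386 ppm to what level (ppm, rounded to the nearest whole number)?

C ≈ 458 ppm

CH₄ forcing: 0.036 × (√2767 − √744) = 0.036 × (52.6023 − 27.2764) = 0.036 × 25.3259 = 0.91173 W/m².
Set 5.35 ln(C/386) = 0.91173: ln(C/386) = 0.91173/5.35 = 0.17042, so C = 386 × e^0.17042 = 386 × 1.18580 = 457.72 ppm.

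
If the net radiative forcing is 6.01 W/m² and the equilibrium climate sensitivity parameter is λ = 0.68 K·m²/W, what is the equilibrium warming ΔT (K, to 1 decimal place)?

ΔT = 4.1 K

ΔT = λ ΔF = 0.68 × 6.01 = 4.0868 K.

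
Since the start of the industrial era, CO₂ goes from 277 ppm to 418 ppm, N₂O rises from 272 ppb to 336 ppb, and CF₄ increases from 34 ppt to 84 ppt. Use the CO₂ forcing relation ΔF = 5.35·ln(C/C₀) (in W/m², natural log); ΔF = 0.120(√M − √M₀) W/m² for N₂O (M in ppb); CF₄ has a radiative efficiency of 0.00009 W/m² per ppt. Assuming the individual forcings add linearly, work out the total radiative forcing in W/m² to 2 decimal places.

CO₂: 5.35 × ln(418/277) = 5.35 × ln(1.50903) = 5.35 × 0.41147 = 2.2014 W/m².
N₂O: 0.120 × (√336 − √272) = 0.120 × (18.3303 − 16.4924) = 0.120 × 1.8379 = 0.2205 W/m².
CF₄: ΔF = 0.00009 × (84 − 34) = 0.00009 × 50 = 0.0045 W/m².
Total ΔF = 2.2014 + 0.2205 + 0.0045 = 2.4264 W/m².

ΔF = 2.43 W/m²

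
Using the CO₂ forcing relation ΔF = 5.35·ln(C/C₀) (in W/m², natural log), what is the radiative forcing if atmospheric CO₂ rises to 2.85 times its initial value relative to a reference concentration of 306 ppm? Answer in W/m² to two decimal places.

ΔF = 5.60 W/m²

Because the forcing depends only on the ratio C/C₀, the initial concentration does not enter.
ΔF = 5.35 × ln(2.85) = 5.35 × 1.04732 = 5.6032 W/m².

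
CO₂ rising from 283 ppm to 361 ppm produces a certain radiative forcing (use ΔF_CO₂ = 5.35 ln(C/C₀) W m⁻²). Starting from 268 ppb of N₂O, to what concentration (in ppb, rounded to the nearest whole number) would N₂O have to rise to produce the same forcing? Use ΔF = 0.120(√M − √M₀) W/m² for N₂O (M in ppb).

CO₂ forcing: 5.35 × ln(361/283) = 5.35 × 0.243431 = 1.30236 W/m².
Set 0.120(√M − √268) = 1.30236: √M = 1.30236/0.120 + √268 = 10.8530 + 16.3707 = 27.2237.
M = (27.2237)² = 741.13 ppb.

M ≈ 741 ppb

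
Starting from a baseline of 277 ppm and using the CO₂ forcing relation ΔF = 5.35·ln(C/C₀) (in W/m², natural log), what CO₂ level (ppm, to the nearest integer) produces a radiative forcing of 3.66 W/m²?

Set 5.35 ln(C/277) = 3.66, so ln(C/277) = 3.66/5.35 = 0.68411.
Then C/277 = e^0.68411 = 1.98201, giving C = 277 × 1.98201 = 549.02 ppm.

C ≈ 549 ppm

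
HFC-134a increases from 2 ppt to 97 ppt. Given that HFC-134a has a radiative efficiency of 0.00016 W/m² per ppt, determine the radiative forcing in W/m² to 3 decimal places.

ΔF = 0.015 W/m²

HFC-134a: ΔF = 0.00016 × (97 − 2) = 0.00016 × 95 = 0.0152 W/m².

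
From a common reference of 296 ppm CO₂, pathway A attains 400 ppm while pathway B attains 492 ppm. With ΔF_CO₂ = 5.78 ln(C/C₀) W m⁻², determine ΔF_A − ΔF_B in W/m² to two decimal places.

ΔF_A = 5.78 ln(400/296) = 5.78 × 0.30111 = 1.7404 W/m².
ΔF_B = 5.78 ln(492/296) = 5.78 × 0.50812 = 2.9369 W/m².
Difference: 1.7404 − 2.9369 = -1.1965 W/m².

ΔF_A − ΔF_B = -1.20 W/m²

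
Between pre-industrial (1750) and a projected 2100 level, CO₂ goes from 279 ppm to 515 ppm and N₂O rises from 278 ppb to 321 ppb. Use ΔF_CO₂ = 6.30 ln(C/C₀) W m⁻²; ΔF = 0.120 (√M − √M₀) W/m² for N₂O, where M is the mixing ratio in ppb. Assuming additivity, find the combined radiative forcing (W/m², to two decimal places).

ΔF = 4.01 W/m²

CO₂: 6.30 × ln(515/279) = 6.30 × ln(1.84588) = 6.30 × 0.61296 = 3.8616 W/m².
N₂O: 0.120 × (√321 − √278) = 0.120 × (17.9165 − 16.6733) = 0.120 × 1.2432 = 0.1492 W/m².
Total ΔF = 3.8616 + 0.1492 = 4.0108 W/m².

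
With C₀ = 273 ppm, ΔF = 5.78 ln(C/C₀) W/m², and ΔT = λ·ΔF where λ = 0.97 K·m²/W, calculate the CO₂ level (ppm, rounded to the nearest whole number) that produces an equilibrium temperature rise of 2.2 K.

Required forcing: ΔF = ΔT/λ = 2.2/0.97 = 2.2680 W/m².
Then ln(C/273) = ΔF/5.78 = 2.2680/5.78 = 0.39239.
So C = 273 × e^0.39239 = 273 × 1.48051 = 404.18 ppm.

C ≈ 404 ppm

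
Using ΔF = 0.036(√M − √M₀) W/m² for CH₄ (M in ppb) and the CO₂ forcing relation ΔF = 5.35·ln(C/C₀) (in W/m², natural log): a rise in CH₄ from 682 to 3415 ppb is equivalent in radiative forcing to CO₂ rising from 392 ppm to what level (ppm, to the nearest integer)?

CH₄ forcing: 0.036 × (√3415 − √682) = 0.036 × (58.4380 − 26.1151) = 0.036 × 32.3229 = 1.16362 W/m².
Set 5.35 ln(C/392) = 1.16362: ln(C/392) = 1.16362/5.35 = 0.21750, so C = 392 × e^0.21750 = 392 × 1.24297 = 487.24 ppm.

C ≈ 487 ppm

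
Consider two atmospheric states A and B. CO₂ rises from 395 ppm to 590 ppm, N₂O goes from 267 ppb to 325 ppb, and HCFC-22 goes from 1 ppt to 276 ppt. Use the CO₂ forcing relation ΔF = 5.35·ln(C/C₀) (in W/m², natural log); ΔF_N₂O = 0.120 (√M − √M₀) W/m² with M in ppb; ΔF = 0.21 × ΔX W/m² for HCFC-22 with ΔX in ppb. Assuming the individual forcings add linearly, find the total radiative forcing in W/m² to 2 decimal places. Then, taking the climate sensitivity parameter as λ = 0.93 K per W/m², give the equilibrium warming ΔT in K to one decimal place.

CO₂: 5.35 × ln(590/395) = 5.35 × ln(1.49367) = 5.35 × 0.40124 = 2.1466 W/m².
N₂O: 0.120 × (√325 − √267) = 0.120 × (18.0278 − 16.3401) = 0.120 × 1.6877 = 0.2025 W/m².
HCFC-22: Δ = 276 − 1 = 275 ppt = 0.275 ppb; ΔF = 0.21 × 0.275 = 0.0578 W/m².
Total ΔF = 2.1466 + 0.2025 + 0.0578 = 2.4069 W/m².
ΔT = λ ΔF = 0.93 × 2.41 = 2.2413 K.

ΔF = 2.41 W/m²; ΔT = 2.2 K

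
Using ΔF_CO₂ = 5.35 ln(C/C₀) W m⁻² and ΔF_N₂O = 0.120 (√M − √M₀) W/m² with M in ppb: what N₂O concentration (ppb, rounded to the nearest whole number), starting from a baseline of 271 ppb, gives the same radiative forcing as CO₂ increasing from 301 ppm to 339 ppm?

CO₂ forcing: 5.35 × ln(339/301) = 5.35 × 0.118890 = 0.63606 W/m².
Set 0.120(√M − √271) = 0.63606: √M = 0.63606/0.120 + √271 = 5.3005 + 16.4621 = 21.7626.
M = (21.7626)² = 473.61 ppb.

M ≈ 474 ppb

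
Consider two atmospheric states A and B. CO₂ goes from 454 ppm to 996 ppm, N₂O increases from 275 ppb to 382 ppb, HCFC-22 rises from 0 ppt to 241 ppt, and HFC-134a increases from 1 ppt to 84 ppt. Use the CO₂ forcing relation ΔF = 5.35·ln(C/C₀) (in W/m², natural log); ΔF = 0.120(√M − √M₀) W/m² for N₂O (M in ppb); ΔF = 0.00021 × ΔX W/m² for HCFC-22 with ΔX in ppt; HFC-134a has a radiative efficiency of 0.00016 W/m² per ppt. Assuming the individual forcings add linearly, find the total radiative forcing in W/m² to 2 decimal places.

ΔF = 4.62 W/m²

CO₂: 5.35 × ln(996/454) = 5.35 × ln(2.19383) = 5.35 × 0.78565 = 4.2032 W/m².
N₂O: 0.120 × (√382 − √275) = 0.120 × (19.5448 − 16.5831) = 0.120 × 2.9617 = 0.3554 W/m².
HCFC-22: ΔF = 0.00021 × (241 − 0) = 0.00021 × 241 = 0.0506 W/m².
HFC-134a: ΔF = 0.00016 × (84 − 1) = 0.00016 × 83 = 0.0133 W/m².
Total ΔF = 4.2032 + 0.3554 + 0.0506 + 0.0133 = 4.6225 W/m².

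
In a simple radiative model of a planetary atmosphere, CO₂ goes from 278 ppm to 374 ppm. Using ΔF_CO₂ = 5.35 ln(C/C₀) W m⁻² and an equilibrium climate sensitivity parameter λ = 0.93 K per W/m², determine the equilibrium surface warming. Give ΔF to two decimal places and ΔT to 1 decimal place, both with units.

CO₂: 5.35 × ln(374/278) = 5.35 × ln(1.34532) = 5.35 × 0.29663 = 1.5870 W/m².
ΔT = λ ΔF = 0.93 × 1.59 = 1.4787 K.

ΔF = 1.59 W/m²; ΔT = 1.5 K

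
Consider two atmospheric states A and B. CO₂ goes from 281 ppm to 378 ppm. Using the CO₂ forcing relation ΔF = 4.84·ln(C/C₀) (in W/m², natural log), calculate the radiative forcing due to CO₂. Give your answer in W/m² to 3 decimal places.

ΔF = 1.435 W/m²

CO₂ absorption bands are partially saturated, so forcing scales with the logarithm of the concentration ratio.
CO₂: 4.84 × ln(378/281) = 4.84 × ln(1.34520) = 4.84 × 0.29654 = 1.4353 W/m².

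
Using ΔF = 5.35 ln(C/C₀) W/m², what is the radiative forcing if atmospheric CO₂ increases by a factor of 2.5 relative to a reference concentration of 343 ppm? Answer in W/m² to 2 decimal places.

Because the forcing depends only on the ratio C/C₀, the initial concentration does not enter.
ΔF = 5.35 × ln(2.5) = 5.35 × 0.91629 = 4.9022 W/m².

ΔF = 4.90 W/m²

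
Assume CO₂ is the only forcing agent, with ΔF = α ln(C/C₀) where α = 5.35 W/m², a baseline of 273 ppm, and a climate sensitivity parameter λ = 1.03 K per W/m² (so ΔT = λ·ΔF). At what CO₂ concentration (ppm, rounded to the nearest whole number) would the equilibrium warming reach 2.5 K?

Required forcing: ΔF = ΔT/λ = 2.5/1.03 = 2.4272 W/m².
Then ln(C/273) = ΔF/5.35 = 2.4272/5.35 = 0.45368.
So C = 273 × e^0.45368 = 273 × 1.57409 = 429.73 ppm.

C ≈ 430 ppm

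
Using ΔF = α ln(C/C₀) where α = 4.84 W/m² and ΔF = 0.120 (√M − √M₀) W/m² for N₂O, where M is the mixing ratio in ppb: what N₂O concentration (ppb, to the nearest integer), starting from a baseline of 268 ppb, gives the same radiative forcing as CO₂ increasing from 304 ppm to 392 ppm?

M ≈ 709 ppb

CO₂ forcing: 4.84 × ln(392/304) = 4.84 × 0.254234 = 1.23049 W/m².
Set 0.120(√M − √268) = 1.23049: √M = 1.23049/0.120 + √268 = 10.2541 + 16.3707 = 26.6248.
M = (26.6248)² = 708.88 ppb.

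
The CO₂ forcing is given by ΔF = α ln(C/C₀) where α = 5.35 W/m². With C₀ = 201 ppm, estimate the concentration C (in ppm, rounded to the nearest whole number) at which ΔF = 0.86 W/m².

Set 5.35 ln(C/201) = 0.86, so ln(C/201) = 0.86/5.35 = 0.16075.
Then C/201 = e^0.16075 = 1.17439, giving C = 201 × 1.17439 = 236.05 ppm.

C ≈ 236 ppm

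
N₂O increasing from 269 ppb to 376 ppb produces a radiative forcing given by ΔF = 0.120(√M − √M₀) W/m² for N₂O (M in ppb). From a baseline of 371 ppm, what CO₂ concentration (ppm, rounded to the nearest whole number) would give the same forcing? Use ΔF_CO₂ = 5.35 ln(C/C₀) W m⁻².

C ≈ 397 ppm

N₂O forcing: 0.120 × (√376 − √269) = 0.120 × (19.3907 − 16.4012) = 0.120 × 2.9895 = 0.35874 W/m².
Set 5.35 ln(C/371) = 0.35874: ln(C/371) = 0.35874/5.35 = 0.06705, so C = 371 × e^0.06705 = 371 × 1.06935 = 396.73 ppm.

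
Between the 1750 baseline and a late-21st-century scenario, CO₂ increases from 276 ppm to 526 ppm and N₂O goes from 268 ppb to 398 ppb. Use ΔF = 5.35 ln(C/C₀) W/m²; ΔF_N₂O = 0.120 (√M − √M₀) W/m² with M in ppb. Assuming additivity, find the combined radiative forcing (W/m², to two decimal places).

CO₂: 5.35 × ln(526/276) = 5.35 × ln(1.90580) = 5.35 × 0.64490 = 3.4502 W/m².
N₂O: 0.120 × (√398 − √268) = 0.120 × (19.9499 − 16.3707) = 0.120 × 3.5792 = 0.4295 W/m².
Total ΔF = 3.4502 + 0.4295 = 3.8797 W/m².

ΔF = 3.88 W/m²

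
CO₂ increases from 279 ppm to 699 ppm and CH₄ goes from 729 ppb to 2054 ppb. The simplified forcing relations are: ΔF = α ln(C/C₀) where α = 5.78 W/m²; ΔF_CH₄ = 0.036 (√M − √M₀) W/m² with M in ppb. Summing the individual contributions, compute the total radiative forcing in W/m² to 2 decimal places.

ΔF = 5.97 W/m²

CO₂: 5.78 × ln(699/279) = 5.78 × ln(2.50538) = 5.78 × 0.91844 = 5.3086 W/m².
CH₄: 0.036 × (√2054 − √729) = 0.036 × (45.3211 − 27.0000) = 0.036 × 18.3211 = 0.6596 W/m².
Total ΔF = 5.3086 + 0.6596 = 5.9682 W/m².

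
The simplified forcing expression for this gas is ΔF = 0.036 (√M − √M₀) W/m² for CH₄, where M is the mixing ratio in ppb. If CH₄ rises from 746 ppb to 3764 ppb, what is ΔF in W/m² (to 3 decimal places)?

CH₄: 0.036 × (√3764 − √746) = 0.036 × (61.3514 − 27.3130) = 0.036 × 34.0384 = 1.2254 W/m².

ΔF = 1.225 W/m²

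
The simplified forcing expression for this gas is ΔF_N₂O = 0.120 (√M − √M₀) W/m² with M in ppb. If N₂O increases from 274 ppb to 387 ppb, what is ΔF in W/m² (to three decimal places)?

N₂O: 0.120 × (√387 − √274) = 0.120 × (19.6723 − 16.5529) = 0.120 × 3.1194 = 0.3743 W/m².

ΔF = 0.374 W/m²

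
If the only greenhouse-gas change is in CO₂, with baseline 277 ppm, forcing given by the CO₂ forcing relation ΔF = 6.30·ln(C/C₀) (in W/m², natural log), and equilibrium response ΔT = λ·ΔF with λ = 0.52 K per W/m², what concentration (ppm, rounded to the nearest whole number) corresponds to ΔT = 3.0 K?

Required forcing: ΔF = ΔT/λ = 3.0/0.52 = 5.7692 W/m².
Then ln(C/277) = ΔF/6.30 = 5.7692/6.30 = 0.91575.
So C = 277 × e^0.91575 = 277 × 2.49865 = 692.13 ppm.

C ≈ 692 ppm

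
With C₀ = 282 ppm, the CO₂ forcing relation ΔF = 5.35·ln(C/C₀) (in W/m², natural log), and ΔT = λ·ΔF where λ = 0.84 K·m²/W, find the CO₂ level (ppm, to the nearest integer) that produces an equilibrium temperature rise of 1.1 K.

Required forcing: ΔF = ΔT/λ = 1.1/0.84 = 1.3095 W/m².
Then ln(C/282) = ΔF/5.35 = 1.3095/5.35 = 0.24477.
So C = 282 × e^0.24477 = 282 × 1.27733 = 360.21 ppm.

C ≈ 360 ppm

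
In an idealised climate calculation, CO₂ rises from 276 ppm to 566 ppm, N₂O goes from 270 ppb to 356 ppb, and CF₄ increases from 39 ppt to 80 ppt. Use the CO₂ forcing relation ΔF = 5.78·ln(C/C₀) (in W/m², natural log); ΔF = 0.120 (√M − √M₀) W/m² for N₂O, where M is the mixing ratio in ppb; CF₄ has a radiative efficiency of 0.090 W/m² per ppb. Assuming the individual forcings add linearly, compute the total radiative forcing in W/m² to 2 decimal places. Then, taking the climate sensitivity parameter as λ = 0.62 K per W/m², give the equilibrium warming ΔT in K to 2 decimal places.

CO₂: 5.78 × ln(566/276) = 5.78 × ln(2.05072) = 5.78 × 0.71819 = 4.1511 W/m².
N₂O: 0.120 × (√356 − √270) = 0.120 × (18.8680 − 16.4317) = 0.120 × 2.4363 = 0.2924 W/m².
CF₄: Δ = 80 − 39 = 41 ppt = 0.041 ppb; ΔF = 0.090 × 0.041 = 0.0037 W/m².
Total ΔF = 4.1511 + 0.2924 + 0.0037 = 4.4472 W/m².
ΔT = λ ΔF = 0.62 × 4.45 = 2.7590 K.

ΔF = 4.45 W/m²; ΔT = 2.76 K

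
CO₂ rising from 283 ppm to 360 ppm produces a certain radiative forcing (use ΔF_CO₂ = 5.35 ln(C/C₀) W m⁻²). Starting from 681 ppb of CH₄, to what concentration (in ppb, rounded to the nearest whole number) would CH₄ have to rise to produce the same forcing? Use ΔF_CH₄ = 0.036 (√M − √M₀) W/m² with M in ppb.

M ≈ 3827 ppb

CO₂ forcing: 5.35 × ln(360/283) = 5.35 × 0.240657 = 1.28751 W/m².
Set 0.036(√M − √681) = 1.28751: √M = 1.28751/0.036 + √681 = 35.7642 + 26.0960 = 61.8602.
M = (61.8602)² = 3826.68 ppb.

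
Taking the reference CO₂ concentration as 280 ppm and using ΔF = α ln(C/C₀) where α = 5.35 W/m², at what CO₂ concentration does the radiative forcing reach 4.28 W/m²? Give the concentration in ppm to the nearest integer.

C ≈ 623 ppm

Set 5.35 ln(C/280) = 4.28, so ln(C/280) = 4.28/5.35 = 0.80000.
Then C/280 = e^0.80000 = 2.22554, giving C = 280 × 2.22554 = 623.15 ppm.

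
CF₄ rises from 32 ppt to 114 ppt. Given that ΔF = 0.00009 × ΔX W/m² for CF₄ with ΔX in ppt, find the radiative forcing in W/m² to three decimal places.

CF₄: ΔF = 0.00009 × (114 − 32) = 0.00009 × 82 = 0.0074 W/m².

ΔF = 0.007 W/m²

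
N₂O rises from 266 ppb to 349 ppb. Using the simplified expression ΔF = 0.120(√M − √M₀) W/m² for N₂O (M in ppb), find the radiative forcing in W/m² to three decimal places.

ΔF = 0.285 W/m²

N₂O: 0.120 × (√349 − √266) = 0.120 × (18.6815 − 16.3095) = 0.120 × 2.3720 = 0.2846 W/m².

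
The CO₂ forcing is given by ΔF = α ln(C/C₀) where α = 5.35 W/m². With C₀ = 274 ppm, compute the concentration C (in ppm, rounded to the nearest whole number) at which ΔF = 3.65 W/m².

Set 5.35 ln(C/274) = 3.65, so ln(C/274) = 3.65/5.35 = 0.68224.
Then C/274 = e^0.68224 = 1.97830, giving C = 274 × 1.97830 = 542.05 ppm.

C ≈ 542 ppm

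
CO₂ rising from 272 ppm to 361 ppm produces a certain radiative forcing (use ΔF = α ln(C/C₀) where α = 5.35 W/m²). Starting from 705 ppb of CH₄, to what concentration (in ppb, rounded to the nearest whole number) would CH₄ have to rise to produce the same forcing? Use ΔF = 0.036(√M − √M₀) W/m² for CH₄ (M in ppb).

CO₂ forcing: 5.35 × ln(361/272) = 5.35 × 0.283076 = 1.51446 W/m².
Set 0.036(√M − √705) = 1.51446: √M = 1.51446/0.036 + √705 = 42.0683 + 26.5518 = 68.6201.
M = (68.6201)² = 4708.72 ppb.

M ≈ 4709 ppb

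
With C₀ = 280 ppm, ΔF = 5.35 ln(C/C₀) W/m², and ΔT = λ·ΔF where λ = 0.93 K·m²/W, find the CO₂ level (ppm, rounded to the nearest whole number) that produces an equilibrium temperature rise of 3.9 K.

Required forcing: ΔF = ΔT/λ = 3.9/0.93 = 4.1935 W/m².
Then ln(C/280) = ΔF/5.35 = 4.1935/5.35 = 0.78383.
So C = 280 × e^0.78383 = 280 × 2.18984 = 613.16 ppm.

C ≈ 613 ppm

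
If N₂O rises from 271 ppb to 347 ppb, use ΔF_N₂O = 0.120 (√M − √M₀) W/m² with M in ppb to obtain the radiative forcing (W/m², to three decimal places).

N₂O: 0.120 × (√347 − √271) = 0.120 × (18.6279 − 16.4621) = 0.120 × 2.1658 = 0.2599 W/m².

ΔF = 0.260 W/m²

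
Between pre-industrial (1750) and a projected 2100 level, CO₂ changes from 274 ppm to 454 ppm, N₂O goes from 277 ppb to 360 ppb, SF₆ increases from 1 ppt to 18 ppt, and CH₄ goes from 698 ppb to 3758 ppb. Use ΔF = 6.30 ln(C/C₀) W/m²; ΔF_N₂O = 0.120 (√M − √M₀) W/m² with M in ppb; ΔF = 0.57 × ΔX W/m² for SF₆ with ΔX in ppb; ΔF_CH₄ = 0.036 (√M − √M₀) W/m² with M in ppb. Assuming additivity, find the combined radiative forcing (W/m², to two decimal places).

ΔF = 4.73 W/m²

CO₂: 6.30 × ln(454/274) = 6.30 × ln(1.65693) = 6.30 × 0.50497 = 3.1813 W/m².
N₂O: 0.120 × (√360 − √277) = 0.120 × (18.9737 − 16.6433) = 0.120 × 2.3304 = 0.2796 W/m².
SF₆: Δ = 18 − 1 = 17 ppt = 0.017 ppb; ΔF = 0.57 × 0.017 = 0.0097 W/m².
CH₄: 0.036 × (√3758 − √698) = 0.036 × (61.3025 − 26.4197) = 0.036 × 34.8828 = 1.2558 W/m².
Total ΔF = 3.1813 + 0.2796 + 0.0097 + 1.2558 = 4.7264 W/m².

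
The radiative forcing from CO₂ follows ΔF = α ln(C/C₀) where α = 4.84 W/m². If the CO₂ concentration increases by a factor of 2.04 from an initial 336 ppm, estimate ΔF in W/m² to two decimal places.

ΔF = 3.45 W/m²

ΔF = 4.84 × ln(2.04) = 4.84 × 0.71295 = 3.4507 W/m².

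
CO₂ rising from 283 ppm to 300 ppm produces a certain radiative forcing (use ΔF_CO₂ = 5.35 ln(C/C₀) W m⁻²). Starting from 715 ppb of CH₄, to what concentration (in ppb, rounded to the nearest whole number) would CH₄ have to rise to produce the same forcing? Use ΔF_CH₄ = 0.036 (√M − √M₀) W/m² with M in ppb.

CO₂ forcing: 5.35 × ln(300/283) = 5.35 × 0.058336 = 0.31210 W/m².
Set 0.036(√M − √715) = 0.31210: √M = 0.31210/0.036 + √715 = 8.6694 + 26.7395 = 35.4089.
M = (35.4089)² = 1253.79 ppb.

M ≈ 1254 ppb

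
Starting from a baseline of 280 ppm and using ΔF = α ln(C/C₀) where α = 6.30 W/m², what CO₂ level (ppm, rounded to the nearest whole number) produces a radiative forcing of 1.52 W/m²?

C ≈ 356 ppm

Set 6.30 ln(C/280) = 1.52, so ln(C/280) = 1.52/6.30 = 0.24127.
Then C/280 = e^0.24127 = 1.27286, giving C = 280 × 1.27286 = 356.40 ppm.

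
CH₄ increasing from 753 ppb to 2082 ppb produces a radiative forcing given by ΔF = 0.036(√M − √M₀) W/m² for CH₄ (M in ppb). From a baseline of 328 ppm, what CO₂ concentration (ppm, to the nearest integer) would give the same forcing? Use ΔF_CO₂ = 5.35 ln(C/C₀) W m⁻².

CH₄ forcing: 0.036 × (√2082 − √753) = 0.036 × (45.6289 − 27.4408) = 0.036 × 18.1881 = 0.65477 W/m².
Set 5.35 ln(C/328) = 0.65477: ln(C/328) = 0.65477/5.35 = 0.12239, so C = 328 × e^0.12239 = 328 × 1.13019 = 370.70 ppm.

C ≈ 371 ppm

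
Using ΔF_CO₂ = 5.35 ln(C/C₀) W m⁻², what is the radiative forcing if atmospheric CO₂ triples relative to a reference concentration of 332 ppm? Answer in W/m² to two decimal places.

ΔF = 5.35 × ln(3) = 5.35 × 1.09861 = 5.8776 W/m².

ΔF = 5.88 W/m²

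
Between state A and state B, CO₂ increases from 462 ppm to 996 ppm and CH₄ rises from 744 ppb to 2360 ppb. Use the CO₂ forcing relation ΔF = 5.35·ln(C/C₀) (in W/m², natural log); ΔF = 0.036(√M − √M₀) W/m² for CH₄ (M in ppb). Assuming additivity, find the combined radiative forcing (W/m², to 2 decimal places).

ΔF = 4.88 W/m²

CO₂: 5.35 × ln(996/462) = 5.35 × ln(2.15584) = 5.35 × 0.76818 = 4.1098 W/m².
CH₄: 0.036 × (√2360 − √744) = 0.036 × (48.5798 − 27.2764) = 0.036 × 21.3034 = 0.7669 W/m².
Total ΔF = 4.1098 + 0.7669 = 4.8767 W/m².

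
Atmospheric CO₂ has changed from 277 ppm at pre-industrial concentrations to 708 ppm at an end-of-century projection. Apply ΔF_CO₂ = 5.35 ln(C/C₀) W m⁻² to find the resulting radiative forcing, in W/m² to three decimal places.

ΔF = 5.021 W/m²

CO₂: 5.35 × ln(708/277) = 5.35 × ln(2.55596) = 5.35 × 0.93843 = 5.0206 W/m².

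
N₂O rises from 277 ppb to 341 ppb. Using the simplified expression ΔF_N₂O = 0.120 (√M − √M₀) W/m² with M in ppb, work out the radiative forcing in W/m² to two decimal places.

ΔF = 0.22 W/m²

N₂O: 0.120 × (√341 − √277) = 0.120 × (18.4662 − 16.6433) = 0.120 × 1.8229 = 0.2187 W/m².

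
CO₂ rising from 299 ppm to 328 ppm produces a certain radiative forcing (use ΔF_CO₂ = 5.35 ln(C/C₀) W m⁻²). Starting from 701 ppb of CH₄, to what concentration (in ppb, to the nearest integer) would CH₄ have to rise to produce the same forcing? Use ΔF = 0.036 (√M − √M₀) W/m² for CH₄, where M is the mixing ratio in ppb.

M ≈ 1619 ppb

CO₂ forcing: 5.35 × ln(328/299) = 5.35 × 0.092570 = 0.49525 W/m².
Set 0.036(√M − √701) = 0.49525: √M = 0.49525/0.036 + √701 = 13.7569 + 26.4764 = 40.2333.
M = (40.2333)² = 1618.72 ppb.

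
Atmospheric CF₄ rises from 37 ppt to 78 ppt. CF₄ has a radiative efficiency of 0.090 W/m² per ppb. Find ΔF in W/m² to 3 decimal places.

CF₄: Δ = 78 − 37 = 41 ppt = 0.041 ppb; ΔF = 0.090 × 0.041 = 0.0037 W/m².

ΔF = 0.004 W/m²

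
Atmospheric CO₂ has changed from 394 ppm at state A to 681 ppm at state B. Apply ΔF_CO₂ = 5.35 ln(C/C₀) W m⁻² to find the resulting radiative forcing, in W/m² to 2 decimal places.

ΔF = 2.93 W/m²

CO₂: 5.35 × ln(681/394) = 5.35 × ln(1.72843) = 5.35 × 0.54721 = 2.9276 W/m².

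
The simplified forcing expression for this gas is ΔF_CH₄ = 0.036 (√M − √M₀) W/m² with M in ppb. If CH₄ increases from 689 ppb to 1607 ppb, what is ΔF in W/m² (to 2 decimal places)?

CH₄: 0.036 × (√1607 − √689) = 0.036 × (40.0874 − 26.2488) = 0.036 × 13.8386 = 0.4982 W/m².

ΔF = 0.50 W/m²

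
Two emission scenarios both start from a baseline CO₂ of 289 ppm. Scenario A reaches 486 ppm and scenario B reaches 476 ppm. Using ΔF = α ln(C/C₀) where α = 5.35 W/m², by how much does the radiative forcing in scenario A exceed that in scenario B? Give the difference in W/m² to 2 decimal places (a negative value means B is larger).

ΔF_A − ΔF_B = 0.11 W/m²

ΔF_A = 5.35 ln(486/289) = 5.35 × 0.51978 = 2.7808 W/m².
ΔF_B = 5.35 ln(476/289) = 5.35 × 0.49899 = 2.6696 W/m².
Difference: 2.7808 − 2.6696 = 0.1112 W/m².
(Equivalently, ΔF_A − ΔF_B = 5.35 ln(486/476) = 5.35 × 0.02079 = 0.1112 W/m².)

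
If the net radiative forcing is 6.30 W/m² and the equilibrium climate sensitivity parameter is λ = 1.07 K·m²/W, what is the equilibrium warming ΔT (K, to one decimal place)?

ΔT = λ ΔF = 1.07 × 6.30 = 6.7410 K.

ΔT = 6.7 K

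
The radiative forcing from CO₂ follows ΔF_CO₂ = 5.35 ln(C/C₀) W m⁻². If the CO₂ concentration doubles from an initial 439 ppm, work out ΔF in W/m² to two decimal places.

Because the forcing depends only on the ratio C/C₀, the initial concentration does not enter.
ΔF = 5.35 × ln(2) = 5.35 × 0.69315 = 3.7084 W/m².

ΔF = 3.71 W/m²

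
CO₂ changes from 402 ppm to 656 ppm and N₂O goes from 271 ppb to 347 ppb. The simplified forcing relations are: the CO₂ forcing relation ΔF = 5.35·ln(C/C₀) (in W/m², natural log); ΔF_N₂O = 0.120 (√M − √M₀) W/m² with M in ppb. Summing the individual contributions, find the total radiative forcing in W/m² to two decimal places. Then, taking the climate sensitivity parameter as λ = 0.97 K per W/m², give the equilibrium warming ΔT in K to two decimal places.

CO₂: 5.35 × ln(656/402) = 5.35 × ln(1.63184) = 5.35 × 0.48971 = 2.6199 W/m².
N₂O: 0.120 × (√347 − √271) = 0.120 × (18.6279 − 16.4621) = 0.120 × 2.1658 = 0.2599 W/m².
Total ΔF = 2.6199 + 0.2599 = 2.8798 W/m².
ΔT = λ ΔF = 0.97 × 2.88 = 2.7936 K.

ΔF = 2.88 W/m²; ΔT = 2.79 K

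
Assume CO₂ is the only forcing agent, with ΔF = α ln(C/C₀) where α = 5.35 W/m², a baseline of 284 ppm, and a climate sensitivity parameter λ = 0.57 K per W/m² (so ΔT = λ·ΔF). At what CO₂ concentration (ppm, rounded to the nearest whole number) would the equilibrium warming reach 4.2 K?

Required forcing: ΔF = ΔT/λ = 4.2/0.57 = 7.3684 W/m².
Then ln(C/284) = ΔF/5.35 = 7.3684/5.35 = 1.37727.
So C = 284 × e^1.37727 = 284 × 3.96406 = 1125.79 ppm.

C ≈ 1126 ppm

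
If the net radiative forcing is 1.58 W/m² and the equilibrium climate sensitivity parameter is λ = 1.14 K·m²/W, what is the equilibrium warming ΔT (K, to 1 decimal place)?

ΔT = λ ΔF = 1.14 × 1.58 = 1.8012 K.

ΔT = 1.8 K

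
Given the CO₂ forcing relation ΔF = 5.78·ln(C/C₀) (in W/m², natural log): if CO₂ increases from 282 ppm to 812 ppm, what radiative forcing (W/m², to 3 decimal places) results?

ΔF = 6.113 W/m²

CO₂: 5.78 × ln(812/282) = 5.78 × ln(2.87943) = 5.78 × 1.05759 = 6.1129 W/m².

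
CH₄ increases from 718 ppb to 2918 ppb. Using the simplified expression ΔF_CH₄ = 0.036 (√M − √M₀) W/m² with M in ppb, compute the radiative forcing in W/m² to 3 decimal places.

CH₄: 0.036 × (√2918 − √718) = 0.036 × (54.0185 − 26.7955) = 0.036 × 27.2230 = 0.9800 W/m².

ΔF = 0.980 W/m²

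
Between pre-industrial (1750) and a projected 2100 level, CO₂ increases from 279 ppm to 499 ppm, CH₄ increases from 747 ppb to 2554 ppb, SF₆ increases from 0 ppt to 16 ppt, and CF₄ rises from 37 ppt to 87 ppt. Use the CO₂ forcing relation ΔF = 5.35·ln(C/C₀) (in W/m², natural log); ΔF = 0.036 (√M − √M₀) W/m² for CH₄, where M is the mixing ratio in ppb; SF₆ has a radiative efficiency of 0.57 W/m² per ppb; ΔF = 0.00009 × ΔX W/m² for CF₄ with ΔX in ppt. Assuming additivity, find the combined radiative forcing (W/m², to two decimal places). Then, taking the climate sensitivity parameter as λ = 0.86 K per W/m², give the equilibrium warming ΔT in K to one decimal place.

CO₂: 5.35 × ln(499/279) = 5.35 × ln(1.78853) = 5.35 × 0.58139 = 3.1104 W/m².
CH₄: 0.036 × (√2554 − √747) = 0.036 × (50.5371 − 27.3313) = 0.036 × 23.2058 = 0.8354 W/m².
SF₆: Δ = 16 − 0 = 16 ppt = 0.016 ppb; ΔF = 0.57 × 0.016 = 0.0091 W/m².
CF₄: ΔF = 0.00009 × (87 − 37) = 0.00009 × 50 = 0.0045 W/m².
Total ΔF = 3.1104 + 0.8354 + 0.0091 + 0.0045 = 3.9594 W/m².
ΔT = λ ΔF = 0.86 × 3.96 = 3.4056 K.

ΔF = 3.96 W/m²; ΔT = 3.4 K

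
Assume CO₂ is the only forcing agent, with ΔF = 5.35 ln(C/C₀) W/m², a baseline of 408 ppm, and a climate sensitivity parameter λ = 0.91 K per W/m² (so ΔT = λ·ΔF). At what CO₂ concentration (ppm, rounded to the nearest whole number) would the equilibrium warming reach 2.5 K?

C ≈ 682 ppm

Required forcing: ΔF = ΔT/λ = 2.5/0.91 = 2.7473 W/m².
Then ln(C/408) = ΔF/5.35 = 2.7473/5.35 = 0.51351.
So C = 408 × e^0.51351 = 408 × 1.67115 = 681.83 ppm.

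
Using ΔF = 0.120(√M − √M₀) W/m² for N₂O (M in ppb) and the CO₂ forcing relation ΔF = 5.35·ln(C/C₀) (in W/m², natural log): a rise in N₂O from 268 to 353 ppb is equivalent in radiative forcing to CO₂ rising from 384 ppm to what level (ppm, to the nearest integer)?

C ≈ 405 ppm

N₂O forcing: 0.120 × (√353 − √268) = 0.120 × (18.7883 − 16.3707) = 0.120 × 2.4176 = 0.29011 W/m².
Set 5.35 ln(C/384) = 0.29011: ln(C/384) = 0.29011/5.35 = 0.05423, so C = 384 × e^0.05423 = 384 × 1.05573 = 405.40 ppm.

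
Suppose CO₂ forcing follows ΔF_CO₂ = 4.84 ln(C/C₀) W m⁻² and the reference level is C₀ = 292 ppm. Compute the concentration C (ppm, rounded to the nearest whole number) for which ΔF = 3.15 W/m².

Set 4.84 ln(C/292) = 3.15, so ln(C/292) = 3.15/4.84 = 0.65083.
Then C/292 = e^0.65083 = 1.91713, giving C = 292 × 1.91713 = 559.80 ppm.

C ≈ 560 ppm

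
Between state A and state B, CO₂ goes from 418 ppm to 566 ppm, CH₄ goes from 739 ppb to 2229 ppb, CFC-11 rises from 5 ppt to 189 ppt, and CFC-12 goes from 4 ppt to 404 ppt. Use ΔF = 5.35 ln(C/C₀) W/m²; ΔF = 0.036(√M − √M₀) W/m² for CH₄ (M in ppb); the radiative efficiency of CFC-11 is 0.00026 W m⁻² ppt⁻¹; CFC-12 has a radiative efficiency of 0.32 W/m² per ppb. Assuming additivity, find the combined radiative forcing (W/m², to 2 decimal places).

ΔF = 2.52 W/m²

CO₂: 5.35 × ln(566/418) = 5.35 × ln(1.35407) = 5.35 × 0.30311 = 1.6216 W/m².
CH₄: 0.036 × (√2229 − √739) = 0.036 × (47.2123 − 27.1846) = 0.036 × 20.0277 = 0.7210 W/m².
CFC-11: ΔF = 0.00026 × (189 − 5) = 0.00026 × 184 = 0.0478 W/m².
CFC-12: Δ = 404 − 4 = 400 ppt = 0.400 ppb; ΔF = 0.32 × 0.400 = 0.1280 W/m².
Total ΔF = 1.6216 + 0.7210 + 0.0478 + 0.1280 = 2.5184 W/m².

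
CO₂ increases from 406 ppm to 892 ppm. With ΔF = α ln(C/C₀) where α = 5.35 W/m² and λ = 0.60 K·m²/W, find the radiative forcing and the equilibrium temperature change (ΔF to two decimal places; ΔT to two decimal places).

CO₂: 5.35 × ln(892/406) = 5.35 × ln(2.19704) = 5.35 × 0.78711 = 4.2110 W/m².
ΔT = λ ΔF = 0.60 × 4.21 = 2.5260 K.

ΔF = 4.21 W/m²; ΔT = 2.53 K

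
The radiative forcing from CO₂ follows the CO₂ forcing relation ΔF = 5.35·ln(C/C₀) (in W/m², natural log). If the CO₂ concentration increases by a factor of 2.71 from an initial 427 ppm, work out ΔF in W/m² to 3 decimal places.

ΔF = 5.334 W/m²

ΔF = 5.35 × ln(2.71) = 5.35 × 0.99695 = 5.3337 W/m².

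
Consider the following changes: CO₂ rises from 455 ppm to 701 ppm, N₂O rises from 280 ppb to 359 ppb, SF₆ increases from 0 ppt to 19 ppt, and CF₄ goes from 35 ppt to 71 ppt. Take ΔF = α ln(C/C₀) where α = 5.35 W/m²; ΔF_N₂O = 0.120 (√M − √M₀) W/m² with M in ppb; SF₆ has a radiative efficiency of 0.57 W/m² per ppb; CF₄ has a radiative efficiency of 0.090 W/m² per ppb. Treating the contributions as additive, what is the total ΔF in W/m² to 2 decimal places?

CO₂: 5.35 × ln(701/455) = 5.35 × ln(1.54066) = 5.35 × 0.43221 = 2.3123 W/m².
N₂O: 0.120 × (√359 − √280) = 0.120 × (18.9473 − 16.7332) = 0.120 × 2.2141 = 0.2657 W/m².
SF₆: Δ = 19 − 0 = 19 ppt = 0.019 ppb; ΔF = 0.57 × 0.019 = 0.0108 W/m².
CF₄: Δ = 71 − 35 = 36 ppt = 0.036 ppb; ΔF = 0.090 × 0.036 = 0.0032 W/m².
Total ΔF = 2.3123 + 0.2657 + 0.0108 + 0.0032 = 2.5920 W/m².

ΔF = 2.59 W/m²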